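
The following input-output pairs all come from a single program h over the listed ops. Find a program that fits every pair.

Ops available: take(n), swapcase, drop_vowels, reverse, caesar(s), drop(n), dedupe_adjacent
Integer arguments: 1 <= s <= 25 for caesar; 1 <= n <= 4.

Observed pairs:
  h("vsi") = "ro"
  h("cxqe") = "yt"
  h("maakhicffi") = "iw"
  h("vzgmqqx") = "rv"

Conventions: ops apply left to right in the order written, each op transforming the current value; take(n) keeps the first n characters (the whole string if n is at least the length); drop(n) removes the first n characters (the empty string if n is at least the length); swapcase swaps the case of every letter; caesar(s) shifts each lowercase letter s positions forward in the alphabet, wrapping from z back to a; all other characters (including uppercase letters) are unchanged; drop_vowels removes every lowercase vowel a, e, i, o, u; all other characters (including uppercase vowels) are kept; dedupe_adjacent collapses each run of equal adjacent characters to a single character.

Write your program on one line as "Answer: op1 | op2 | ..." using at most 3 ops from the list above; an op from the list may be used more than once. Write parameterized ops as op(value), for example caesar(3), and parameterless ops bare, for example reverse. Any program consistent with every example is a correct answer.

take(2) | caesar(22)

Check, running the answer program on each example:
  "vsi" -> "vs" -> "ro"
  "cxqe" -> "cx" -> "yt"
  "maakhicffi" -> "ma" -> "iw"
  "vzgmqqx" -> "vz" -> "rv"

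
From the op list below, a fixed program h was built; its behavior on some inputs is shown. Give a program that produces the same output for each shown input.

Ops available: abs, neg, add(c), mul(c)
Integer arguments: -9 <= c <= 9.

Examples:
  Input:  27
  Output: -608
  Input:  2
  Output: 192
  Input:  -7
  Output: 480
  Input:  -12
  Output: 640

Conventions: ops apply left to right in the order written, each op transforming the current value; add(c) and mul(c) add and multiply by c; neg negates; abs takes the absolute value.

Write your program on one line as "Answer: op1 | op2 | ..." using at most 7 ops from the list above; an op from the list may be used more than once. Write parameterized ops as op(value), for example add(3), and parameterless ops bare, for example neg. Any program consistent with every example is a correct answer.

add(-5) | add(-9) | add(6) | mul(-4) | mul(-8) | neg

Check, running the answer program on each example:
  27 -> 22 -> 13 -> 19 -> -76 -> 608 -> -608
  2 -> -3 -> -12 -> -6 -> 24 -> -192 -> 192
  -7 -> -12 -> -21 -> -15 -> 60 -> -480 -> 480
  -12 -> -17 -> -26 -> -20 -> 80 -> -640 -> 640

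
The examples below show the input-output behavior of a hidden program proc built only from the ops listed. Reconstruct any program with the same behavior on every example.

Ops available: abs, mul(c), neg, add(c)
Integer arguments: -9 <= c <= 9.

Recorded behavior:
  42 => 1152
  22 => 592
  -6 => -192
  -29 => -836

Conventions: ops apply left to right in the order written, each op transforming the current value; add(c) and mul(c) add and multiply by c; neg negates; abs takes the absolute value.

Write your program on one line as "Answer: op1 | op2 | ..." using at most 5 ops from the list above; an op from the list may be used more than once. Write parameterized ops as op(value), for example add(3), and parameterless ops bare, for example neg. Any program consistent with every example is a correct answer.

mul(7) | neg | add(6) | mul(-4)

Check, running the answer program on each example:
  42 -> 294 -> -294 -> -288 -> 1152
  22 -> 154 -> -154 -> -148 -> 592
  -6 -> -42 -> 42 -> 48 -> -192
  -29 -> -203 -> 203 -> 209 -> -836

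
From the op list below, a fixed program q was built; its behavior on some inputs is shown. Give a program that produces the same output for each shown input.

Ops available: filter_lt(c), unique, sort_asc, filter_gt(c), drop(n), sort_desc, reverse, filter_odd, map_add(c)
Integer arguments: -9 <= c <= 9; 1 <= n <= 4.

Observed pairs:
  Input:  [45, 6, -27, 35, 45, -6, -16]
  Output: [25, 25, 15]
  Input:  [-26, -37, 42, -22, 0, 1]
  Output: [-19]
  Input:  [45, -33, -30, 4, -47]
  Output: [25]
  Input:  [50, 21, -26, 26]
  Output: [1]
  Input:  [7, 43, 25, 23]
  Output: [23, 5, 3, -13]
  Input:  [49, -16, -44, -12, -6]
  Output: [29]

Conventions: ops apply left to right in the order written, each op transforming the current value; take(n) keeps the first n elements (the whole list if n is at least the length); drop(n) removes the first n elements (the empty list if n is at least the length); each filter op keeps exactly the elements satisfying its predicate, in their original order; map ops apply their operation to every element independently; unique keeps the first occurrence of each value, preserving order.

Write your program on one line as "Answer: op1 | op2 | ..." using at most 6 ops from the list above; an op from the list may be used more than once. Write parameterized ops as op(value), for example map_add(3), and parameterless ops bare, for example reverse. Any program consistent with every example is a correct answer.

filter_gt(-8) | map_add(-4) | sort_desc | map_add(-9) | map_add(-7) | filter_odd

Check, running the answer program on each example:
  [45, 6, -27, 35, 45, -6, -16] -> [45, 6, 35, 45, -6] -> [41, 2, 31, 41, -10] -> [41, 41, 31, 2, -10] -> [32, 32, 22, -7, -19] -> [25, 25, 15, -14, -26] -> [25, 25, 15]
  [-26, -37, 42, -22, 0, 1] -> [42, 0, 1] -> [38, -4, -3] -> [38, -3, -4] -> [29, -12, -13] -> [22, -19, -20] -> [-19]
  [45, -33, -30, 4, -47] -> [45, 4] -> [41, 0] -> [41, 0] -> [32, -9] -> [25, -16] -> [25]
  [50, 21, -26, 26] -> [50, 21, 26] -> [46, 17, 22] -> [46, 22, 17] -> [37, 13, 8] -> [30, 6, 1] -> [1]
  [7, 43, 25, 23] -> [7, 43, 25, 23] -> [3, 39, 21, 19] -> [39, 21, 19, 3] -> [30, 12, 10, -6] -> [23, 5, 3, -13] -> [23, 5, 3, -13]
  [49, -16, -44, -12, -6] -> [49, -6] -> [45, -10] -> [45, -10] -> [36, -19] -> [29, -26] -> [29]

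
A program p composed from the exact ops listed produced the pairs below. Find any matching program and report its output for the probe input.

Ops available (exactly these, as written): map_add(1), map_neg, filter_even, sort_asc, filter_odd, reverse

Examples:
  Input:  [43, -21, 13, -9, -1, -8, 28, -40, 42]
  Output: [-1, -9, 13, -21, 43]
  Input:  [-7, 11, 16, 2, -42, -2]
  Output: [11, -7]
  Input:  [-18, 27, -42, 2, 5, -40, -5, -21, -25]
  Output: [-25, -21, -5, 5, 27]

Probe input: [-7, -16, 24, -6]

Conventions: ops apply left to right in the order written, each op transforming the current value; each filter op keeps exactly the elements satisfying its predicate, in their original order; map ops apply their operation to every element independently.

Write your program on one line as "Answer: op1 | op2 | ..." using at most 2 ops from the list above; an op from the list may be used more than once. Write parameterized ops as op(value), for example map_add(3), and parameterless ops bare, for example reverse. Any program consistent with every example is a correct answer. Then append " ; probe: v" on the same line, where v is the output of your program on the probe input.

reverse | filter_odd ; probe: [-7]

Check, running the answer program on each example:
  [43, -21, 13, -9, -1, -8, 28, -40, 42] -> [42, -40, 28, -8, -1, -9, 13, -21, 43] -> [-1, -9, 13, -21, 43]
  [-7, 11, 16, 2, -42, -2] -> [-2, -42, 2, 16, 11, -7] -> [11, -7]
  [-18, 27, -42, 2, 5, -40, -5, -21, -25] -> [-25, -21, -5, -40, 5, 2, -42, 27, -18] -> [-25, -21, -5, 5, 27]
  probe: [-7, -16, 24, -6] -> [-6, 24, -16, -7] -> [-7]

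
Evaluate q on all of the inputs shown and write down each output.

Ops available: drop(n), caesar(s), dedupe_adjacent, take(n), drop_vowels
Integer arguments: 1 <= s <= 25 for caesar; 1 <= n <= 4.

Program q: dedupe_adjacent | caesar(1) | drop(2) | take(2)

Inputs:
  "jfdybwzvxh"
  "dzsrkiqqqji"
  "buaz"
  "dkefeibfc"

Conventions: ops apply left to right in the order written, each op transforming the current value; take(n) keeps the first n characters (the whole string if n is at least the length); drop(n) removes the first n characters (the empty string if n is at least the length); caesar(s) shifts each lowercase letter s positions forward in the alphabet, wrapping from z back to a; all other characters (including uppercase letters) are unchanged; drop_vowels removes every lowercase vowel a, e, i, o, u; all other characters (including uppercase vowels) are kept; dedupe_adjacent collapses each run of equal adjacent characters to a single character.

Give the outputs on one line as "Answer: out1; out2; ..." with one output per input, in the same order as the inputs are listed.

Execution, op by op:
  "jfdybwzvxh" -> "jfdybwzvxh" -> "kgezcxawyi" -> "ezcxawyi" -> "ez"
  "dzsrkiqqqji" -> "dzsrkiqji" -> "eatsljrkj" -> "tsljrkj" -> "ts"
  "buaz" -> "buaz" -> "cvba" -> "ba" -> "ba"
  "dkefeibfc" -> "dkefeibfc" -> "elfgfjcgd" -> "fgfjcgd" -> "fg"

"ez"; "ts"; "ba"; "fg"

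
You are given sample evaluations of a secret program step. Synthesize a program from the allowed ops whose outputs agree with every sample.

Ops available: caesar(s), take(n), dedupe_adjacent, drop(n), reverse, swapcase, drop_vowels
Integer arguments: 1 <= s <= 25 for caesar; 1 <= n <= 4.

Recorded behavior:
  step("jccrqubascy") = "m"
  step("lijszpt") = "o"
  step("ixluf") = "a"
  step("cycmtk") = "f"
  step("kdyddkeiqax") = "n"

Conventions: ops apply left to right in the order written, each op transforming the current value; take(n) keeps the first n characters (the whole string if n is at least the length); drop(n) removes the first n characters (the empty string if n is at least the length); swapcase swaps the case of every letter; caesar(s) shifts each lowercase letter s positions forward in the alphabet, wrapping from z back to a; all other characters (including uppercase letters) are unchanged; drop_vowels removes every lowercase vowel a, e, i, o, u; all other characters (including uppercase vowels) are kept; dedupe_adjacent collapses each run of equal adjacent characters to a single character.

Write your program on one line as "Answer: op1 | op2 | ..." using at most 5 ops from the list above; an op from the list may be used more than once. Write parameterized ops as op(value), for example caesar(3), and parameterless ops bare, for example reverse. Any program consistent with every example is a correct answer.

drop_vowels | take(3) | caesar(3) | take(1)

Check, running the answer program on each example:
  "jccrqubascy" -> "jccrqbscy" -> "jcc" -> "mff" -> "m"
  "lijszpt" -> "ljszpt" -> "ljs" -> "omv" -> "o"
  "ixluf" -> "xlf" -> "xlf" -> "aoi" -> "a"
  "cycmtk" -> "cycmtk" -> "cyc" -> "fbf" -> "f"
  "kdyddkeiqax" -> "kdyddkqx" -> "kdy" -> "ngb" -> "n"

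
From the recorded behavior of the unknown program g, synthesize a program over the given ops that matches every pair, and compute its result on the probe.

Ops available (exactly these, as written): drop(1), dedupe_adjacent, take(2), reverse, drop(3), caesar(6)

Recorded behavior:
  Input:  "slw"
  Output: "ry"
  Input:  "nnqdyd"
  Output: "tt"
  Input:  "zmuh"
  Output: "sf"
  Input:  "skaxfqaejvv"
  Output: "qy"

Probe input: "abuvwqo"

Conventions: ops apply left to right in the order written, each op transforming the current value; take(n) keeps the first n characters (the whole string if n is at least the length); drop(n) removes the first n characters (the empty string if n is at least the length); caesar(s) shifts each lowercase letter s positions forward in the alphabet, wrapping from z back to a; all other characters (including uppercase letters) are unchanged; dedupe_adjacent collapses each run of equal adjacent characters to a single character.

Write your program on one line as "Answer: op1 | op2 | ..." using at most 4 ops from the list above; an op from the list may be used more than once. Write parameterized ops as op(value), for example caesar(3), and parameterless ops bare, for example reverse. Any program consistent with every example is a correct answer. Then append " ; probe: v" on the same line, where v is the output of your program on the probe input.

caesar(6) | take(2) | reverse ; probe: "hg"

Check, running the answer program on each example:
  "slw" -> "yrc" -> "yr" -> "ry"
  "nnqdyd" -> "ttwjej" -> "tt" -> "tt"
  "zmuh" -> "fsan" -> "fs" -> "sf"
  "skaxfqaejvv" -> "yqgdlwgkpbb" -> "yq" -> "qy"
  probe: "abuvwqo" -> "ghabcwu" -> "gh" -> "hg"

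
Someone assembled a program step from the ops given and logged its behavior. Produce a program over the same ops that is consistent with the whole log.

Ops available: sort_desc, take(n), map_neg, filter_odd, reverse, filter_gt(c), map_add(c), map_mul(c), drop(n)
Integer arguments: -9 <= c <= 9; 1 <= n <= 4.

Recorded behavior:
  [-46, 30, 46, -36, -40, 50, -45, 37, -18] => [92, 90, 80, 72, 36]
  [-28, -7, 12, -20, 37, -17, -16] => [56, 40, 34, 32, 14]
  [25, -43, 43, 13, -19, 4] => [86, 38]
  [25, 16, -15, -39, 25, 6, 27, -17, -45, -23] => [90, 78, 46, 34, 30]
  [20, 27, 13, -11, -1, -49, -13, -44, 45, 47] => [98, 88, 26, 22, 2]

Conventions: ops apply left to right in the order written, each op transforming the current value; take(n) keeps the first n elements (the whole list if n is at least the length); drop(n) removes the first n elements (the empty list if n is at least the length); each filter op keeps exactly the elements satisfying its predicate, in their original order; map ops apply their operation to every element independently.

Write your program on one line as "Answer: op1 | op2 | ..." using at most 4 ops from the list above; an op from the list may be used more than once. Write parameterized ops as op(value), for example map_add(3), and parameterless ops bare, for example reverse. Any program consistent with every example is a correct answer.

sort_desc | map_mul(-2) | sort_desc | filter_gt(-7)

Check, running the answer program on each example:
  [-46, 30, 46, -36, -40, 50, -45, 37, -18] -> [50, 46, 37, 30, -18, -36, -40, -45, -46] -> [-100, -92, -74, -60, 36, 72, 80, 90, 92] -> [92, 90, 80, 72, 36, -60, -74, -92, -100] -> [92, 90, 80, 72, 36]
  [-28, -7, 12, -20, 37, -17, -16] -> [37, 12, -7, -16, -17, -20, -28] -> [-74, -24, 14, 32, 34, 40, 56] -> [56, 40, 34, 32, 14, -24, -74] -> [56, 40, 34, 32, 14]
  [25, -43, 43, 13, -19, 4] -> [43, 25, 13, 4, -19, -43] -> [-86, -50, -26, -8, 38, 86] -> [86, 38, -8, -26, -50, -86] -> [86, 38]
  [25, 16, -15, -39, 25, 6, 27, -17, -45, -23] -> [27, 25, 25, 16, 6, -15, -17, -23, -39, -45] -> [-54, -50, -50, -32, -12, 30, 34, 46, 78, 90] -> [90, 78, 46, 34, 30, -12, -32, -50, -50, -54] -> [90, 78, 46, 34, 30]
  [20, 27, 13, -11, -1, -49, -13, -44, 45, 47] -> [47, 45, 27, 20, 13, -1, -11, -13, -44, -49] -> [-94, -90, -54, -40, -26, 2, 22, 26, 88, 98] -> [98, 88, 26, 22, 2, -26, -40, -54, -90, -94] -> [98, 88, 26, 22, 2]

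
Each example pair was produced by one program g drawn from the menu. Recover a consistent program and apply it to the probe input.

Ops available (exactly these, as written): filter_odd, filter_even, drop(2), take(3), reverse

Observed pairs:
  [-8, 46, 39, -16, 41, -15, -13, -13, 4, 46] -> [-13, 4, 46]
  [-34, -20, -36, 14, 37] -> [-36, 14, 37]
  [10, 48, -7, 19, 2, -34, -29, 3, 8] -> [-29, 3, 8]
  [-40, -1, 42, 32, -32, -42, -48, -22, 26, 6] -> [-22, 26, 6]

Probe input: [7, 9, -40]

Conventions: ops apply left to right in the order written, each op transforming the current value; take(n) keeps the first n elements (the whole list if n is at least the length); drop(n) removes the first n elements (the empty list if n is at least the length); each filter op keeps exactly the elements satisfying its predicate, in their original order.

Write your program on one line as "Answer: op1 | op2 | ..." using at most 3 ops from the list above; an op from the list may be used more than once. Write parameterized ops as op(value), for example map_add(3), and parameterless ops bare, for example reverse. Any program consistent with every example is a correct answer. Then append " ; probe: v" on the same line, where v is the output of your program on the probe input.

reverse | take(3) | reverse ; probe: [7, 9, -40]

Check, running the answer program on each example:
  [-8, 46, 39, -16, 41, -15, -13, -13, 4, 46] -> [46, 4, -13, -13, -15, 41, -16, 39, 46, -8] -> [46, 4, -13] -> [-13, 4, 46]
  [-34, -20, -36, 14, 37] -> [37, 14, -36, -20, -34] -> [37, 14, -36] -> [-36, 14, 37]
  [10, 48, -7, 19, 2, -34, -29, 3, 8] -> [8, 3, -29, -34, 2, 19, -7, 48, 10] -> [8, 3, -29] -> [-29, 3, 8]
  [-40, -1, 42, 32, -32, -42, -48, -22, 26, 6] -> [6, 26, -22, -48, -42, -32, 32, 42, -1, -40] -> [6, 26, -22] -> [-22, 26, 6]
  probe: [7, 9, -40] -> [-40, 9, 7] -> [-40, 9, 7] -> [7, 9, -40]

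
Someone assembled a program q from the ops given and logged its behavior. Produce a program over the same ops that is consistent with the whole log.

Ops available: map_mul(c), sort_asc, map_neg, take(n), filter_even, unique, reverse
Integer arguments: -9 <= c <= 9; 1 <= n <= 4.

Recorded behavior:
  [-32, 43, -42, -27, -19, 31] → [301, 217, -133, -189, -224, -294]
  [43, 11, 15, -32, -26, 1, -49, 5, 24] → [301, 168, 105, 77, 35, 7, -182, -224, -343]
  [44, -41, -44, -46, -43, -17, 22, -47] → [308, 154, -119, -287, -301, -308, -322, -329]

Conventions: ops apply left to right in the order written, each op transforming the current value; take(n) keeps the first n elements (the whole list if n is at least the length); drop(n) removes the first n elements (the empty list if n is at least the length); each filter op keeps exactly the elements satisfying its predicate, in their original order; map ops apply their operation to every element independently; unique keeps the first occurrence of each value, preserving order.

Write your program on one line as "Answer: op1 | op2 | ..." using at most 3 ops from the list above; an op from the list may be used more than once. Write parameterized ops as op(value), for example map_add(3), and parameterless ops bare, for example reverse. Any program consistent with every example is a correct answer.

map_mul(-7) | sort_asc | map_neg

Check, running the answer program on each example:
  [-32, 43, -42, -27, -19, 31] -> [224, -301, 294, 189, 133, -217] -> [-301, -217, 133, 189, 224, 294] -> [301, 217, -133, -189, -224, -294]
  [43, 11, 15, -32, -26, 1, -49, 5, 24] -> [-301, -77, -105, 224, 182, -7, 343, -35, -168] -> [-301, -168, -105, -77, -35, -7, 182, 224, 343] -> [301, 168, 105, 77, 35, 7, -182, -224, -343]
  [44, -41, -44, -46, -43, -17, 22, -47] -> [-308, 287, 308, 322, 301, 119, -154, 329] -> [-308, -154, 119, 287, 301, 308, 322, 329] -> [308, 154, -119, -287, -301, -308, -322, -329]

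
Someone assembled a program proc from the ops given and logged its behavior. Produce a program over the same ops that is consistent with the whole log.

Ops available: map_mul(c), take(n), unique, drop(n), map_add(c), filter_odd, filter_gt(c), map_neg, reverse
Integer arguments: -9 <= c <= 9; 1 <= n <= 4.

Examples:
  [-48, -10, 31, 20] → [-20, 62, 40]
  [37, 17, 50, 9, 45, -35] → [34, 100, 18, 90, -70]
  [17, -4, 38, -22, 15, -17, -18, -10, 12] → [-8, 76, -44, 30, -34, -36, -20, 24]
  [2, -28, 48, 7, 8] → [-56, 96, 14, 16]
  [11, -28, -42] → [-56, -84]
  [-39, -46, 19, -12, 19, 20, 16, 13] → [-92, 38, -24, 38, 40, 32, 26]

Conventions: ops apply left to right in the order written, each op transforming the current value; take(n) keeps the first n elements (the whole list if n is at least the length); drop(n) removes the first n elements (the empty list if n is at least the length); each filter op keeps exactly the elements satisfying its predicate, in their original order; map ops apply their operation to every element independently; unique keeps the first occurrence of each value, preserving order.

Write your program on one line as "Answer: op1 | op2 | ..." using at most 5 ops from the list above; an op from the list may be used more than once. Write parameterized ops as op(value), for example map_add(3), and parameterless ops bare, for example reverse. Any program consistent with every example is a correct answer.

map_neg | drop(1) | map_mul(2) | map_neg

Check, running the answer program on each example:
  [-48, -10, 31, 20] -> [48, 10, -31, -20] -> [10, -31, -20] -> [20, -62, -40] -> [-20, 62, 40]
  [37, 17, 50, 9, 45, -35] -> [-37, -17, -50, -9, -45, 35] -> [-17, -50, -9, -45, 35] -> [-34, -100, -18, -90, 70] -> [34, 100, 18, 90, -70]
  [17, -4, 38, -22, 15, -17, -18, -10, 12] -> [-17, 4, -38, 22, -15, 17, 18, 10, -12] -> [4, -38, 22, -15, 17, 18, 10, -12] -> [8, -76, 44, -30, 34, 36, 20, -24] -> [-8, 76, -44, 30, -34, -36, -20, 24]
  [2, -28, 48, 7, 8] -> [-2, 28, -48, -7, -8] -> [28, -48, -7, -8] -> [56, -96, -14, -16] -> [-56, 96, 14, 16]
  [11, -28, -42] -> [-11, 28, 42] -> [28, 42] -> [56, 84] -> [-56, -84]
  [-39, -46, 19, -12, 19, 20, 16, 13] -> [39, 46, -19, 12, -19, -20, -16, -13] -> [46, -19, 12, -19, -20, -16, -13] -> [92, -38, 24, -38, -40, -32, -26] -> [-92, 38, -24, 38, 40, 32, 26]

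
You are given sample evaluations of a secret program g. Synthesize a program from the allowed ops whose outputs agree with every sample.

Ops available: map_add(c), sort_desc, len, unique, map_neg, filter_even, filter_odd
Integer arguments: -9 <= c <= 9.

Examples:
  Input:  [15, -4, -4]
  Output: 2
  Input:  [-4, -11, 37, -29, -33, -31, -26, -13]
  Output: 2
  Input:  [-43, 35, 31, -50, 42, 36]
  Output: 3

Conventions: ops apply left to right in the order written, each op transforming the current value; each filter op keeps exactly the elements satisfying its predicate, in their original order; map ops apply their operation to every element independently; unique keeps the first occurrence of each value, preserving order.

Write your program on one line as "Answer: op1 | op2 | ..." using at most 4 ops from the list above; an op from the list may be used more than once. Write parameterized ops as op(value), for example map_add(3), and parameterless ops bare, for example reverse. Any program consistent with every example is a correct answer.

sort_desc | map_neg | filter_even | len

Check, running the answer program on each example:
  [15, -4, -4] -> [15, -4, -4] -> [-15, 4, 4] -> [4, 4] -> 2
  [-4, -11, 37, -29, -33, -31, -26, -13] -> [37, -4, -11, -13, -26, -29, -31, -33] -> [-37, 4, 11, 13, 26, 29, 31, 33] -> [4, 26] -> 2
  [-43, 35, 31, -50, 42, 36] -> [42, 36, 35, 31, -43, -50] -> [-42, -36, -35, -31, 43, 50] -> [-42, -36, 50] -> 3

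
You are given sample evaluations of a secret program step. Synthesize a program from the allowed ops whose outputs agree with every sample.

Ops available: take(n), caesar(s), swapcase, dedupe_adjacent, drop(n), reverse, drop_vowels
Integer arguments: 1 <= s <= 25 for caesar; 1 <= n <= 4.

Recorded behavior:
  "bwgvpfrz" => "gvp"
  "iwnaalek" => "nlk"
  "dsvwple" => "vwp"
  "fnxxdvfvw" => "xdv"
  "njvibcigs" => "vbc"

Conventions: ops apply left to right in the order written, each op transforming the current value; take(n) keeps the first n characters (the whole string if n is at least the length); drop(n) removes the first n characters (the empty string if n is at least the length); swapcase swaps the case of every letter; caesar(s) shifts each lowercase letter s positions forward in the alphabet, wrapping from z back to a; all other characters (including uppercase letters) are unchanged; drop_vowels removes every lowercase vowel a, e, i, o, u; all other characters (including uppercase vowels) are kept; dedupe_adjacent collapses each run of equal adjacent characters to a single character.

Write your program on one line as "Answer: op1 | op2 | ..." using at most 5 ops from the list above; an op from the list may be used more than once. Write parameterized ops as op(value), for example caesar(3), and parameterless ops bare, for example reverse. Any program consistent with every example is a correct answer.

drop(2) | dedupe_adjacent | drop_vowels | take(3)

Check, running the answer program on each example:
  "bwgvpfrz" -> "gvpfrz" -> "gvpfrz" -> "gvpfrz" -> "gvp"
  "iwnaalek" -> "naalek" -> "nalek" -> "nlk" -> "nlk"
  "dsvwple" -> "vwple" -> "vwple" -> "vwpl" -> "vwp"
  "fnxxdvfvw" -> "xxdvfvw" -> "xdvfvw" -> "xdvfvw" -> "xdv"
  "njvibcigs" -> "vibcigs" -> "vibcigs" -> "vbcgs" -> "vbc"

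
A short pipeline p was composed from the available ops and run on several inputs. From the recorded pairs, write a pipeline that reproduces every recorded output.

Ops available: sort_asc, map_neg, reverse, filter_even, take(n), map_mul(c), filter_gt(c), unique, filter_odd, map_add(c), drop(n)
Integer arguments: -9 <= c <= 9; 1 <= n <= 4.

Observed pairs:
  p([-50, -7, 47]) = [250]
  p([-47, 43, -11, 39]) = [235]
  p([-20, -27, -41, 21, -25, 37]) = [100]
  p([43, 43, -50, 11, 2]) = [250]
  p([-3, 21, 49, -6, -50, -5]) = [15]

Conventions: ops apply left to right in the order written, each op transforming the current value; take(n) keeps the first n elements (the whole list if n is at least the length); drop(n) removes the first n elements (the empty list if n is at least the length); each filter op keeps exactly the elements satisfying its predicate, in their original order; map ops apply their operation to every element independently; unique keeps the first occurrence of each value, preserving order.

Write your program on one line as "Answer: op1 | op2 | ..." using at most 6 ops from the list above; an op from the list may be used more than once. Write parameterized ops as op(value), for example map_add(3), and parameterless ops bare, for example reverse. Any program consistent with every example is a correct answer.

take(4) | map_mul(5) | map_neg | filter_gt(6) | take(1)

Check, running the answer program on each example:
  [-50, -7, 47] -> [-50, -7, 47] -> [-250, -35, 235] -> [250, 35, -235] -> [250, 35] -> [250]
  [-47, 43, -11, 39] -> [-47, 43, -11, 39] -> [-235, 215, -55, 195] -> [235, -215, 55, -195] -> [235, 55] -> [235]
  [-20, -27, -41, 21, -25, 37] -> [-20, -27, -41, 21] -> [-100, -135, -205, 105] -> [100, 135, 205, -105] -> [100, 135, 205] -> [100]
  [43, 43, -50, 11, 2] -> [43, 43, -50, 11] -> [215, 215, -250, 55] -> [-215, -215, 250, -55] -> [250] -> [250]
  [-3, 21, 49, -6, -50, -5] -> [-3, 21, 49, -6] -> [-15, 105, 245, -30] -> [15, -105, -245, 30] -> [15, 30] -> [15]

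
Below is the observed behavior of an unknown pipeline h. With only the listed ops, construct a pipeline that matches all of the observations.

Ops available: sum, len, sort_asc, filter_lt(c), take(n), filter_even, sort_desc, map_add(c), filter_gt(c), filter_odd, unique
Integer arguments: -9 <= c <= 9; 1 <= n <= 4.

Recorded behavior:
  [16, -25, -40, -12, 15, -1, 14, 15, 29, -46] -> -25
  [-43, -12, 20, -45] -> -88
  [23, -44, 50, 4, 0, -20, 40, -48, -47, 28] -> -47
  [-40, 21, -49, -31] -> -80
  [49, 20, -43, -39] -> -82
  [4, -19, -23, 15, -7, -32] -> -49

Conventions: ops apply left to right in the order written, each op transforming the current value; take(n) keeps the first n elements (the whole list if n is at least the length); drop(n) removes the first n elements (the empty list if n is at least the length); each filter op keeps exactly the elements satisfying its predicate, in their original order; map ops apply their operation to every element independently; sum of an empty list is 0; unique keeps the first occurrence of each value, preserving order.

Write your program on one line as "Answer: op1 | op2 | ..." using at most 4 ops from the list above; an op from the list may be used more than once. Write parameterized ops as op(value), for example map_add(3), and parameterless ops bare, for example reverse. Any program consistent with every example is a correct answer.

unique | filter_odd | filter_lt(-5) | sum

Check, running the answer program on each example:
  [16, -25, -40, -12, 15, -1, 14, 15, 29, -46] -> [16, -25, -40, -12, 15, -1, 14, 29, -46] -> [-25, 15, -1, 29] -> [-25] -> -25
  [-43, -12, 20, -45] -> [-43, -12, 20, -45] -> [-43, -45] -> [-43, -45] -> -88
  [23, -44, 50, 4, 0, -20, 40, -48, -47, 28] -> [23, -44, 50, 4, 0, -20, 40, -48, -47, 28] -> [23, -47] -> [-47] -> -47
  [-40, 21, -49, -31] -> [-40, 21, -49, -31] -> [21, -49, -31] -> [-49, -31] -> -80
  [49, 20, -43, -39] -> [49, 20, -43, -39] -> [49, -43, -39] -> [-43, -39] -> -82
  [4, -19, -23, 15, -7, -32] -> [4, -19, -23, 15, -7, -32] -> [-19, -23, 15, -7] -> [-19, -23, -7] -> -49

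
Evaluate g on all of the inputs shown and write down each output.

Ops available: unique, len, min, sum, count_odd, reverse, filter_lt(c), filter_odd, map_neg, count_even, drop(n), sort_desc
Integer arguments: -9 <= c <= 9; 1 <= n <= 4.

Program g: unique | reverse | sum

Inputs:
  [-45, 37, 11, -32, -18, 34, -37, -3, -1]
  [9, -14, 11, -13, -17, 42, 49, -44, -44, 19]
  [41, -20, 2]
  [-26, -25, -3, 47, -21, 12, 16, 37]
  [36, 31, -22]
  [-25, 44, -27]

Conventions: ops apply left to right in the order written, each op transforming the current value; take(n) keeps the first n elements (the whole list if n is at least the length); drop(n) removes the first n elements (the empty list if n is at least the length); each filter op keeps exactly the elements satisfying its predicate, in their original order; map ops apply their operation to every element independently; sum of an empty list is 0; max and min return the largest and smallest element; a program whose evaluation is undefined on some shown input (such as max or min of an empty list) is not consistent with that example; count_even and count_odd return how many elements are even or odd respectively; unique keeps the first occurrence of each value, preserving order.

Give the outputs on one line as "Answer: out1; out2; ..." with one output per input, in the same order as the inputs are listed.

-54; 42; 23; 37; 45; -8

Execution, op by op:
  [-45, 37, 11, -32, -18, 34, -37, -3, -1] -> [-45, 37, 11, -32, -18, 34, -37, -3, -1] -> [-1, -3, -37, 34, -18, -32, 11, 37, -45] -> -54
  [9, -14, 11, -13, -17, 42, 49, -44, -44, 19] -> [9, -14, 11, -13, -17, 42, 49, -44, 19] -> [19, -44, 49, 42, -17, -13, 11, -14, 9] -> 42
  [41, -20, 2] -> [41, -20, 2] -> [2, -20, 41] -> 23
  [-26, -25, -3, 47, -21, 12, 16, 37] -> [-26, -25, -3, 47, -21, 12, 16, 37] -> [37, 16, 12, -21, 47, -3, -25, -26] -> 37
  [36, 31, -22] -> [36, 31, -22] -> [-22, 31, 36] -> 45
  [-25, 44, -27] -> [-25, 44, -27] -> [-27, 44, -25] -> -8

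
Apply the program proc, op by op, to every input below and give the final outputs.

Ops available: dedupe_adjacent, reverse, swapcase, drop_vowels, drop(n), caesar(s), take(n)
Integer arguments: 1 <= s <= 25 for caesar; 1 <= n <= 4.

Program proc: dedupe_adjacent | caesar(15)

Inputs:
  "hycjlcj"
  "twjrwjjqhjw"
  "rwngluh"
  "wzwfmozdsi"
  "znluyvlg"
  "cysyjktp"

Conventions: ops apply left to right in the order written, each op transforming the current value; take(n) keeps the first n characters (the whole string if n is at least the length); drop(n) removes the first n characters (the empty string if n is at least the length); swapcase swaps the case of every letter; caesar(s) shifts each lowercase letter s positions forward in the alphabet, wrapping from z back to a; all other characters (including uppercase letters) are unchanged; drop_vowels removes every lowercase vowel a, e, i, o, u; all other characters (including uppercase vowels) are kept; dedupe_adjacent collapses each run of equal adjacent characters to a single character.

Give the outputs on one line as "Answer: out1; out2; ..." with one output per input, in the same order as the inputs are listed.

Execution, op by op:
  "hycjlcj" -> "hycjlcj" -> "wnryary"
  "twjrwjjqhjw" -> "twjrwjqhjw" -> "ilyglyfwyl"
  "rwngluh" -> "rwngluh" -> "glcvajw"
  "wzwfmozdsi" -> "wzwfmozdsi" -> "lolubdoshx"
  "znluyvlg" -> "znluyvlg" -> "ocajnkav"
  "cysyjktp" -> "cysyjktp" -> "rnhnyzie"

"wnryary"; "ilyglyfwyl"; "glcvajw"; "lolubdoshx"; "ocajnkav"; "rnhnyzie"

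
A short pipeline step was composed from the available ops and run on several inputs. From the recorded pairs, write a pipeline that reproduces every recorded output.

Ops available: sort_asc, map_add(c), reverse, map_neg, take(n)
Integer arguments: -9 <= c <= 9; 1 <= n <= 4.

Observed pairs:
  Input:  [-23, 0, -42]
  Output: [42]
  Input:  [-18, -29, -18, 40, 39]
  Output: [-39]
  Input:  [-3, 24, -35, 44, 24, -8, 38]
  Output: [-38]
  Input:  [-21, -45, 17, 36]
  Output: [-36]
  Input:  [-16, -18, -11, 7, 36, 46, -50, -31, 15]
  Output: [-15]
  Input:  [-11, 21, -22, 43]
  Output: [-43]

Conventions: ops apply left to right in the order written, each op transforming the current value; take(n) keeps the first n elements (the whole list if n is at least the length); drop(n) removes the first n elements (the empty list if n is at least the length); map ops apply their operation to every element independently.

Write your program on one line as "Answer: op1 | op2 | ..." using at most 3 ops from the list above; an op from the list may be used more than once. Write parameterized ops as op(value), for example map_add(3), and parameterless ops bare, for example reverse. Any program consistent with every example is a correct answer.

map_neg | reverse | take(1)

Check, running the answer program on each example:
  [-23, 0, -42] -> [23, 0, 42] -> [42, 0, 23] -> [42]
  [-18, -29, -18, 40, 39] -> [18, 29, 18, -40, -39] -> [-39, -40, 18, 29, 18] -> [-39]
  [-3, 24, -35, 44, 24, -8, 38] -> [3, -24, 35, -44, -24, 8, -38] -> [-38, 8, -24, -44, 35, -24, 3] -> [-38]
  [-21, -45, 17, 36] -> [21, 45, -17, -36] -> [-36, -17, 45, 21] -> [-36]
  [-16, -18, -11, 7, 36, 46, -50, -31, 15] -> [16, 18, 11, -7, -36, -46, 50, 31, -15] -> [-15, 31, 50, -46, -36, -7, 11, 18, 16] -> [-15]
  [-11, 21, -22, 43] -> [11, -21, 22, -43] -> [-43, 22, -21, 11] -> [-43]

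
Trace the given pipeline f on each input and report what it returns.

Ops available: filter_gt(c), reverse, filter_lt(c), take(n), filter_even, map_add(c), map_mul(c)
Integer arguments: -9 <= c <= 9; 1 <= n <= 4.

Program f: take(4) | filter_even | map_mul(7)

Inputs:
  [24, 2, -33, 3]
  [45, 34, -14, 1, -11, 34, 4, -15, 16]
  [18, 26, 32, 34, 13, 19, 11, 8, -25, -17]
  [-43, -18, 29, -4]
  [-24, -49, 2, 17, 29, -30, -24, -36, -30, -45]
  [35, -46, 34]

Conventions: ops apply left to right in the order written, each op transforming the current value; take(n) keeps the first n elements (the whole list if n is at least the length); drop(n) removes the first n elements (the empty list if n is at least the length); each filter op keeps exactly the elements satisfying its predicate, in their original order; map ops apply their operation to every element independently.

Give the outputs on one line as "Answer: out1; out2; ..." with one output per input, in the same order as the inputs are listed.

Execution, op by op:
  [24, 2, -33, 3] -> [24, 2, -33, 3] -> [24, 2] -> [168, 14]
  [45, 34, -14, 1, -11, 34, 4, -15, 16] -> [45, 34, -14, 1] -> [34, -14] -> [238, -98]
  [18, 26, 32, 34, 13, 19, 11, 8, -25, -17] -> [18, 26, 32, 34] -> [18, 26, 32, 34] -> [126, 182, 224, 238]
  [-43, -18, 29, -4] -> [-43, -18, 29, -4] -> [-18, -4] -> [-126, -28]
  [-24, -49, 2, 17, 29, -30, -24, -36, -30, -45] -> [-24, -49, 2, 17] -> [-24, 2] -> [-168, 14]
  [35, -46, 34] -> [35, -46, 34] -> [-46, 34] -> [-322, 238]

[168, 14]; [238, -98]; [126, 182, 224, 238]; [-126, -28]; [-168, 14]; [-322, 238]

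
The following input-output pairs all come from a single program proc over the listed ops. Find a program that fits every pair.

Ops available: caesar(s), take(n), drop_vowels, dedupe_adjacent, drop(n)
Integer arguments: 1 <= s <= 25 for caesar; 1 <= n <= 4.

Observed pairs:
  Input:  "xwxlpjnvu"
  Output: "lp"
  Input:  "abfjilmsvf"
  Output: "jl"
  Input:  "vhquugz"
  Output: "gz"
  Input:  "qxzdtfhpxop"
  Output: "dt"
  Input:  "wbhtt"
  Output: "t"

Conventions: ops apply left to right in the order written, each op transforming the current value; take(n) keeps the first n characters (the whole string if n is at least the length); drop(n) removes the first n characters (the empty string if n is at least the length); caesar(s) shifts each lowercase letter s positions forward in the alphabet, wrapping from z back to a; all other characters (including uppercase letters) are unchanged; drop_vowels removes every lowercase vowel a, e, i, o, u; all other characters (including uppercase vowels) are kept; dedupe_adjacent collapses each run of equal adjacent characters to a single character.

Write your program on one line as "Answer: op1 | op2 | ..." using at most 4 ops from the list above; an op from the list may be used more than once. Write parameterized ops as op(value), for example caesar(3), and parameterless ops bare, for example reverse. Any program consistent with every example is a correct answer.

drop(3) | dedupe_adjacent | drop_vowels | take(2)

Check, running the answer program on each example:
  "xwxlpjnvu" -> "lpjnvu" -> "lpjnvu" -> "lpjnv" -> "lp"
  "abfjilmsvf" -> "jilmsvf" -> "jilmsvf" -> "jlmsvf" -> "jl"
  "vhquugz" -> "uugz" -> "ugz" -> "gz" -> "gz"
  "qxzdtfhpxop" -> "dtfhpxop" -> "dtfhpxop" -> "dtfhpxp" -> "dt"
  "wbhtt" -> "tt" -> "t" -> "t" -> "t"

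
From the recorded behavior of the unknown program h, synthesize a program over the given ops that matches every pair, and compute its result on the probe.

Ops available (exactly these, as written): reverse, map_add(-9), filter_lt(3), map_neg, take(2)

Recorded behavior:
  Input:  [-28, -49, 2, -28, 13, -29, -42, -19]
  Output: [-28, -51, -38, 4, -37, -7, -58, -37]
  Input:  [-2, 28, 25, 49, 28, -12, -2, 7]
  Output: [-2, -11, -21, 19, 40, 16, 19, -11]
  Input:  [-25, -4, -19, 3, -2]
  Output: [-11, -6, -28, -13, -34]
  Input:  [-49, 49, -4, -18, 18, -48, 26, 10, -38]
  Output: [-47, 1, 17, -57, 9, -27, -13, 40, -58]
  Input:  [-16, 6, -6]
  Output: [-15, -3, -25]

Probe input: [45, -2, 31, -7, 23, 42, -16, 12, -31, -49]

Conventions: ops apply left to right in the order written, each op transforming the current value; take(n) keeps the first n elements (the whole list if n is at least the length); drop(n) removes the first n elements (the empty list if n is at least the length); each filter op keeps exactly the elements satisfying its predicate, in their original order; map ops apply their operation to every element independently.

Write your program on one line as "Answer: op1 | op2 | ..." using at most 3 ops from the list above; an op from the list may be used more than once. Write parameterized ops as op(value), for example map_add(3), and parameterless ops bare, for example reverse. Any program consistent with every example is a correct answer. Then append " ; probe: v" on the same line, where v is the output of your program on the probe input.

map_add(-9) | reverse ; probe: [-58, -40, 3, -25, 33, 14, -16, 22, -11, 36]

Check, running the answer program on each example:
  [-28, -49, 2, -28, 13, -29, -42, -19] -> [-37, -58, -7, -37, 4, -38, -51, -28] -> [-28, -51, -38, 4, -37, -7, -58, -37]
  [-2, 28, 25, 49, 28, -12, -2, 7] -> [-11, 19, 16, 40, 19, -21, -11, -2] -> [-2, -11, -21, 19, 40, 16, 19, -11]
  [-25, -4, -19, 3, -2] -> [-34, -13, -28, -6, -11] -> [-11, -6, -28, -13, -34]
  [-49, 49, -4, -18, 18, -48, 26, 10, -38] -> [-58, 40, -13, -27, 9, -57, 17, 1, -47] -> [-47, 1, 17, -57, 9, -27, -13, 40, -58]
  [-16, 6, -6] -> [-25, -3, -15] -> [-15, -3, -25]
  probe: [45, -2, 31, -7, 23, 42, -16, 12, -31, -49] -> [36, -11, 22, -16, 14, 33, -25, 3, -40, -58] -> [-58, -40, 3, -25, 33, 14, -16, 22, -11, 36]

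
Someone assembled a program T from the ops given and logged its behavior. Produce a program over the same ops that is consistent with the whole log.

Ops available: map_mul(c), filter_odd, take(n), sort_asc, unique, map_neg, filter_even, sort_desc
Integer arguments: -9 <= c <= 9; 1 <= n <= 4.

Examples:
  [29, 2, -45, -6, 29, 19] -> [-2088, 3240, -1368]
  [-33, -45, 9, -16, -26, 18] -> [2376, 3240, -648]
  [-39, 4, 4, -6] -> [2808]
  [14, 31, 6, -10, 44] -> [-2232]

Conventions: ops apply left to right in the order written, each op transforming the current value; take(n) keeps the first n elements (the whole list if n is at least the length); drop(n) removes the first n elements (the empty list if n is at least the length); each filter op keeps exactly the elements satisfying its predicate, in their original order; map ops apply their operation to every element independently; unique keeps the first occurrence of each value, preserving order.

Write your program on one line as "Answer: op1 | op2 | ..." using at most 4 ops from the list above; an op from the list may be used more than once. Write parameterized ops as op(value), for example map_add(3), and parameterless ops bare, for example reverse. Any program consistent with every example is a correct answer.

filter_odd | map_mul(-9) | unique | map_mul(8)

Check, running the answer program on each example:
  [29, 2, -45, -6, 29, 19] -> [29, -45, 29, 19] -> [-261, 405, -261, -171] -> [-261, 405, -171] -> [-2088, 3240, -1368]
  [-33, -45, 9, -16, -26, 18] -> [-33, -45, 9] -> [297, 405, -81] -> [297, 405, -81] -> [2376, 3240, -648]
  [-39, 4, 4, -6] -> [-39] -> [351] -> [351] -> [2808]
  [14, 31, 6, -10, 44] -> [31] -> [-279] -> [-279] -> [-2232]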